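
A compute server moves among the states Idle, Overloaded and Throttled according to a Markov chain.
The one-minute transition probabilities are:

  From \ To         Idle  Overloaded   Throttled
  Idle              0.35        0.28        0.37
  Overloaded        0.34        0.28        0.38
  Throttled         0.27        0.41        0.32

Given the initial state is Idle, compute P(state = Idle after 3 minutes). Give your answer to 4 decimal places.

Propagate the distribution vector 3 minutes from Idle.
After 0 minutes: (1.0000, 0.0000, 0.0000)
After 1 minute: (0.3500, 0.2800, 0.3700)
After 2 minutes: (0.3176, 0.3281, 0.3543)
After 3 minutes: (0.3184, 0.3261, 0.3556)
P(in Idle after 3 minutes) = 0.3184

0.3184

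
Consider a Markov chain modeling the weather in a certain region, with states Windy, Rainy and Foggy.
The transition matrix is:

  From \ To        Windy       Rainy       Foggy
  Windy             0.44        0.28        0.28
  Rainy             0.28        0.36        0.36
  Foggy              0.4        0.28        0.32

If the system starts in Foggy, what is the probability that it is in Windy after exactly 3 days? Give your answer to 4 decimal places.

0.3790

Propagate the distribution vector 3 days from Foggy.
After 0 days: (0.0000, 0.0000, 1.0000)
After 1 day: (0.4000, 0.2800, 0.3200)
After 2 days: (0.3824, 0.3024, 0.3152)
After 3 days: (0.3790, 0.3042, 0.3168)
P(in Windy after 3 days) = 0.3790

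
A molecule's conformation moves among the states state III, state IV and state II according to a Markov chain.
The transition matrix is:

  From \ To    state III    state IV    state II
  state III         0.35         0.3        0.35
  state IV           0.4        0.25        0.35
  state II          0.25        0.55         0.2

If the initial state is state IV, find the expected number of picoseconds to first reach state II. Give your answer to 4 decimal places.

Let t(s) be the expected number of picoseconds to first reach state II from state s, with t(state II) = 0. Conditioning on the first picosecond:
t(state III) = 1 + 0.35·t(state III) + 0.3·t(state IV)
t(state IV) = 1 + 0.4·t(state III) + 0.25·t(state IV)
Solving: t(state III) = 2.8571, t(state IV) = 2.8571.
Expected picoseconds from state IV to state II: 2.8571.

2.8571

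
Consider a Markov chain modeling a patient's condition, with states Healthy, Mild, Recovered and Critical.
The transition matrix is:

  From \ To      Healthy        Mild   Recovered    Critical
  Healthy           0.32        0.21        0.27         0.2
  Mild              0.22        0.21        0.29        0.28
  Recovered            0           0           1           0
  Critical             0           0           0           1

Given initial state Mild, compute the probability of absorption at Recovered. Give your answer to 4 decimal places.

Let h(s) be the probability of absorption at Recovered starting from transient state s. Then h(Recovered) = 1 and h(Critical) = 0. By first-step analysis:
h(Healthy) = 0.32·h(Healthy) + 0.21·h(Mild) + 0.27·1 + 0.2·0
h(Mild) = 0.22·h(Healthy) + 0.21·h(Mild) + 0.29·1 + 0.28·0
Solving: h(Healthy) = 0.5585, h(Mild) = 0.5226.
Starting from Mild, the probability is 0.5226.

0.5226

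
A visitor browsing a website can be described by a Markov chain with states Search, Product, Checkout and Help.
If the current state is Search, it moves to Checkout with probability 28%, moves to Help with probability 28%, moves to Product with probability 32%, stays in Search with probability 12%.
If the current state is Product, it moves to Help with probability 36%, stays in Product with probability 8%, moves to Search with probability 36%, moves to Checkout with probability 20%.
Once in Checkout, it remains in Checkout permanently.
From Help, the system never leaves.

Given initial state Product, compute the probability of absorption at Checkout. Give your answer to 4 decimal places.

Let h(s) be the probability of absorption at Checkout starting from transient state s. Then h(Checkout) = 1 and h(Help) = 0. By first-step analysis:
h(Search) = 0.12·h(Search) + 0.32·h(Product) + 0.28·1 + 0.28·0
h(Product) = 0.36·h(Search) + 0.08·h(Product) + 0.2·1 + 0.36·0
Solving: h(Search) = 0.4631, h(Product) = 0.3986.
Starting from Product, the probability is 0.3986.

0.3986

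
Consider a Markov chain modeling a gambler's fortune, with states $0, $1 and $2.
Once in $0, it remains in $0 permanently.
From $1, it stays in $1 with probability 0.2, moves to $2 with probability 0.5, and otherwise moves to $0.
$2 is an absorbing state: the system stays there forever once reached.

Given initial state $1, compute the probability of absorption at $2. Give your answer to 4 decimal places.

Let h(s) be the probability of absorption at $2 starting from transient state s. Then h($2) = 1 and h($0) = 0. By first-step analysis:
h($1) = 0.3·0 + 0.2·h($1) + 0.5·1
Solving: h($1) = 0.6250.
Starting from $1, the probability is 0.6250.

0.6250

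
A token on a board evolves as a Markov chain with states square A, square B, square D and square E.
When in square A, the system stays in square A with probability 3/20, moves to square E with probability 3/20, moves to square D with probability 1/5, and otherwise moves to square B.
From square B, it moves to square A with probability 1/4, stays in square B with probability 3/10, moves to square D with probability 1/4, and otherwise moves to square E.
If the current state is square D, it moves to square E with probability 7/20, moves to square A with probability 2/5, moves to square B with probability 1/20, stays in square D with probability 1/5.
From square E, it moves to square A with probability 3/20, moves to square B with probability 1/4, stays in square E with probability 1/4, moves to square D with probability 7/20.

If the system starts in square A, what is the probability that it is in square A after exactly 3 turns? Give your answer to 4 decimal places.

0.2391

Propagate the distribution vector 3 turns from square A.
After 0 turns: (1.0000, 0.0000, 0.0000, 0.0000)
After 1 turn: (0.1500, 0.5000, 0.2000, 0.1500)
After 2 turns: (0.2500, 0.2725, 0.2475, 0.2300)
After 3 turns: (0.2391, 0.2766, 0.2481, 0.2361)
P(in square A after 3 turns) = 0.2391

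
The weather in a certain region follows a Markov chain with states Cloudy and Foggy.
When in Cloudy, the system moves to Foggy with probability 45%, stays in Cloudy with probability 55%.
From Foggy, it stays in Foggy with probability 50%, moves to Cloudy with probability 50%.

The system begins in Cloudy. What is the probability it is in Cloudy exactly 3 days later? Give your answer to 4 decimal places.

0.5264

Propagate the distribution vector 3 days from Cloudy.
After 0 days: (1.0000, 0.0000)
After 1 day: (0.5500, 0.4500)
After 2 days: (0.5275, 0.4725)
After 3 days: (0.5264, 0.4736)
P(in Cloudy after 3 days) = 0.5264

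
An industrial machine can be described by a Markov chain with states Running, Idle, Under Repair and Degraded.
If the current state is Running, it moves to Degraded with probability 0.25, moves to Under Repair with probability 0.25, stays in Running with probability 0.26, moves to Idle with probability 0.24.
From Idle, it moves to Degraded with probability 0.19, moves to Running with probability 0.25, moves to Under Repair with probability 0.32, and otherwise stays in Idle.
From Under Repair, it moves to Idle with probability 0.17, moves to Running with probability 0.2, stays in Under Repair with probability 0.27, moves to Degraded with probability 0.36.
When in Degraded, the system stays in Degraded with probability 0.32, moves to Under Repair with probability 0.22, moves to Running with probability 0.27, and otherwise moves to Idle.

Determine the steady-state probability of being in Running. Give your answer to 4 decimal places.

Let the stationary distribution be π with π = πP and π_1 + π_2 + π_3 + π_4 = 1.
π_1 = 0.26·π_1 + 0.25·π_2 + 0.2·π_3 + 0.27·π_4
π_2 = 0.24·π_1 + 0.24·π_2 + 0.17·π_3 + 0.19·π_4
π_3 = 0.25·π_1 + 0.32·π_2 + 0.27·π_3 + 0.22·π_4
Solving with the normalization constraint gives π = (0.2451, 0.2074, 0.2612, 0.2863).
So the stationary probability of Running is 0.2451.

0.2451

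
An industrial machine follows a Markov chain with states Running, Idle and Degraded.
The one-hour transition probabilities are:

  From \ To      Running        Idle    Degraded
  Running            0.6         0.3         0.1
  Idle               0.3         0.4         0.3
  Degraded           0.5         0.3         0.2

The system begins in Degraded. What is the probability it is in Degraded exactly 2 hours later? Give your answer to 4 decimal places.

0.1800

Sum over the intermediate state after 1 hour:
P = P(Degraded→Running)·P(Running→Degraded) + P(Degraded→Idle)·P(Idle→Degraded) + P(Degraded→Degraded)·P(Degraded→Degraded)
  = 0.5×0.1 + 0.3×0.3 + 0.2×0.2
  = 0.0500 + 0.0900 + 0.0400 = 0.1800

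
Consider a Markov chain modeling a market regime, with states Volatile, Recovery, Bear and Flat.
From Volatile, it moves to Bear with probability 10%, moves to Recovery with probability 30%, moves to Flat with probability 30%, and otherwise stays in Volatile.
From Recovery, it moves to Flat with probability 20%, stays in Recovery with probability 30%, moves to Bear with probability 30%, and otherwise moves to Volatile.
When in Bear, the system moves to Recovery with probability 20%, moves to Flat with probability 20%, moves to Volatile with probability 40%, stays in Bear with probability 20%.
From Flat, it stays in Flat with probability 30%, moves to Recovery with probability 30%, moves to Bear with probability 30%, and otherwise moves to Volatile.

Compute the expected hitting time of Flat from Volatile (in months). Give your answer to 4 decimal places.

3.9316

Let t(s) be the expected number of months to first reach Flat from state s, with t(Flat) = 0. Conditioning on the first month:
t(Volatile) = 1 + 0.3·t(Volatile) + 0.3·t(Recovery) + 0.1·t(Bear)
t(Recovery) = 1 + 0.2·t(Volatile) + 0.3·t(Recovery) + 0.3·t(Bear)
t(Bear) = 1 + 0.4·t(Volatile) + 0.2·t(Recovery) + 0.2·t(Bear)
Solving: t(Volatile) = 3.9316, t(Recovery) = 4.4017, t(Bear) = 4.3162.
Expected months from Volatile to Flat: 3.9316.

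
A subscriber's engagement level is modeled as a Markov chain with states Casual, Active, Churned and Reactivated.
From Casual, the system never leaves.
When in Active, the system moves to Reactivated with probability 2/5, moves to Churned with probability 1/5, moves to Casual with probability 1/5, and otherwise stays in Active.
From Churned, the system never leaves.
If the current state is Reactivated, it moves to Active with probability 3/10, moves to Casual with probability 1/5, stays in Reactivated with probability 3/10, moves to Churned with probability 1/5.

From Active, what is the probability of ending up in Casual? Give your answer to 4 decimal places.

0.5000

Let h(s) be the probability of absorption at Casual starting from transient state s. Then h(Casual) = 1 and h(Churned) = 0. By first-step analysis:
h(Active) = 0.2·1 + 0.2·h(Active) + 0.2·0 + 0.4·h(Reactivated)
h(Reactivated) = 0.2·1 + 0.3·h(Active) + 0.2·0 + 0.3·h(Reactivated)
Solving: h(Active) = 0.5000, h(Reactivated) = 0.5000.
Starting from Active, the probability is 0.5000.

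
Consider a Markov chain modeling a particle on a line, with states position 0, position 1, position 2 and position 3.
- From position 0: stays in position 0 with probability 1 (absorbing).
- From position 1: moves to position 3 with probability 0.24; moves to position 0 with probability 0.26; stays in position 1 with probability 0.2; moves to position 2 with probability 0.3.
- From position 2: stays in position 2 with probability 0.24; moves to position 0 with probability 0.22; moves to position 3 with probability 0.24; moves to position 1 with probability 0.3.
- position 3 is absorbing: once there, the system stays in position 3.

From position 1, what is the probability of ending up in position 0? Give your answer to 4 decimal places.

0.5089

Let h(s) be the probability of absorption at position 0 starting from transient state s. Then h(position 0) = 1 and h(position 3) = 0. By first-step analysis:
h(position 1) = 0.26·1 + 0.2·h(position 1) + 0.3·h(position 2) + 0.24·0
h(position 2) = 0.22·1 + 0.3·h(position 1) + 0.24·h(position 2) + 0.24·0
Solving: h(position 1) = 0.5089, h(position 2) = 0.4903.
Starting from position 1, the probability is 0.5089.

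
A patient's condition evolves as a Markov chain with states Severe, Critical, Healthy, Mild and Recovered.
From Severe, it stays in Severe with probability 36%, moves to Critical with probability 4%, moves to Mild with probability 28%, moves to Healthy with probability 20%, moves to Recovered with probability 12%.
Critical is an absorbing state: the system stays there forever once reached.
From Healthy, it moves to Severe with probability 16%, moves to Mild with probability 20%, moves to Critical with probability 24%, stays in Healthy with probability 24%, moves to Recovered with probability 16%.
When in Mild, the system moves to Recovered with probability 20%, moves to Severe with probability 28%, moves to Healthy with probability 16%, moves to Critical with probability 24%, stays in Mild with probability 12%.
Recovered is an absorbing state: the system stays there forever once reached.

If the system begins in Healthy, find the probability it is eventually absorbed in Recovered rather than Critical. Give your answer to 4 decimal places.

Let h(s) be the probability of absorption at Recovered starting from transient state s. Then h(Recovered) = 1 and h(Critical) = 0. By first-step analysis:
h(Severe) = 0.36·h(Severe) + 0.04·0 + 0.2·h(Healthy) + 0.28·h(Mild) + 0.12·1
h(Healthy) = 0.16·h(Severe) + 0.24·0 + 0.24·h(Healthy) + 0.2·h(Mild) + 0.16·1
h(Mild) = 0.28·h(Severe) + 0.24·0 + 0.16·h(Healthy) + 0.12·h(Mild) + 0.2·1
Solving: h(Severe) = 0.5384, h(Healthy) = 0.4503, h(Mild) = 0.4805.
Starting from Healthy, the probability is 0.4503.

0.4503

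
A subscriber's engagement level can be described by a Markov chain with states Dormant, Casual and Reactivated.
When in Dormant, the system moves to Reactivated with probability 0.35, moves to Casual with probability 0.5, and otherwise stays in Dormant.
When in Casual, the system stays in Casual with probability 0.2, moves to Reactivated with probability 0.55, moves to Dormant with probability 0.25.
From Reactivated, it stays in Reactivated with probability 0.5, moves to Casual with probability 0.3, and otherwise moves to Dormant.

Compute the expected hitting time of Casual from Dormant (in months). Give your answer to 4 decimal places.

2.3944

Let t(s) be the expected number of months to first reach Casual from state s, with t(Casual) = 0. Conditioning on the first month:
t(Dormant) = 1 + 0.15·t(Dormant) + 0.35·t(Reactivated)
t(Reactivated) = 1 + 0.2·t(Dormant) + 0.5·t(Reactivated)
Solving: t(Dormant) = 2.3944, t(Reactivated) = 2.9577.
Expected months from Dormant to Casual: 2.3944.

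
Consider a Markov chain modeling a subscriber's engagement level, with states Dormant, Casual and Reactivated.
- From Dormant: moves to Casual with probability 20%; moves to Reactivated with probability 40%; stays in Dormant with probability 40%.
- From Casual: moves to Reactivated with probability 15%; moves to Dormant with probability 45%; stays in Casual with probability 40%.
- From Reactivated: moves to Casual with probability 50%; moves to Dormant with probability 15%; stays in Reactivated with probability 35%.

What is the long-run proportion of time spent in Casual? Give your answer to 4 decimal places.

0.3607

Let the stationary distribution be π with π = πP and π_1 + π_2 + π_3 = 1.
π_1 = 0.4·π_1 + 0.45·π_2 + 0.15·π_3
π_2 = 0.2·π_1 + 0.4·π_2 + 0.5·π_3
Solving with the normalization constraint gives π = (0.3443, 0.3607, 0.2951).
So the stationary probability of Casual is 0.3607.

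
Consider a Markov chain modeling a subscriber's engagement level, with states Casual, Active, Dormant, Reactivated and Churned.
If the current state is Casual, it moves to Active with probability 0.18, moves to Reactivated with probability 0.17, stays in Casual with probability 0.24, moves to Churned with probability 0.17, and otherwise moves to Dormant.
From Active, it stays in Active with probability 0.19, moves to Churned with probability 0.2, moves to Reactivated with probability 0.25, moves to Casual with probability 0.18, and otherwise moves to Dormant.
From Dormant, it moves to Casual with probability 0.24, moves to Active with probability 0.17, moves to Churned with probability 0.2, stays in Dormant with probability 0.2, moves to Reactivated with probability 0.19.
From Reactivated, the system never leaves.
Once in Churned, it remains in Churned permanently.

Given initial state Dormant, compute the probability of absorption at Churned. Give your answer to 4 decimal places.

0.4963

Let h(s) be the probability of absorption at Churned starting from transient state s. Then h(Churned) = 1 and h(Reactivated) = 0. By first-step analysis:
h(Casual) = 0.24·h(Casual) + 0.18·h(Active) + 0.24·h(Dormant) + 0.17·0 + 0.17·1
h(Active) = 0.18·h(Casual) + 0.19·h(Active) + 0.18·h(Dormant) + 0.25·0 + 0.2·1
h(Dormant) = 0.24·h(Casual) + 0.17·h(Active) + 0.2·h(Dormant) + 0.19·0 + 0.2·1
Solving: h(Casual) = 0.4909, h(Active) = 0.4663, h(Dormant) = 0.4963.
Starting from Dormant, the probability is 0.4963.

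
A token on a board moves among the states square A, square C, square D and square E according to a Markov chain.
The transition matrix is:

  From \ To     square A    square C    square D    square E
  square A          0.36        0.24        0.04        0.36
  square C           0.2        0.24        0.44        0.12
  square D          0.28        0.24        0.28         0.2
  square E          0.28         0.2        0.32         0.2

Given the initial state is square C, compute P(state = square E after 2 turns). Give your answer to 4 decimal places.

Propagate the distribution vector 2 turns from square C.
After 0 turns: (0.0000, 1.0000, 0.0000, 0.0000)
After 1 turn: (0.2000, 0.2400, 0.4400, 0.1200)
After 2 turns: (0.2768, 0.2352, 0.2752, 0.2128)
P(in square E after 2 turns) = 0.2128

0.2128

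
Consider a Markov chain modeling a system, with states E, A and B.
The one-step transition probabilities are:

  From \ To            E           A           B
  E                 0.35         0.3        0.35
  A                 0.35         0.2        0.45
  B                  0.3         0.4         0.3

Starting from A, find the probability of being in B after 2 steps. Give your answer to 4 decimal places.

0.3475

Sum over the intermediate state after 1 step:
P = P(A→E)·P(E→B) + P(A→A)·P(A→B) + P(A→B)·P(B→B)
  = 0.35×0.35 + 0.2×0.45 + 0.45×0.3
  = 0.1225 + 0.0900 + 0.1350 = 0.3475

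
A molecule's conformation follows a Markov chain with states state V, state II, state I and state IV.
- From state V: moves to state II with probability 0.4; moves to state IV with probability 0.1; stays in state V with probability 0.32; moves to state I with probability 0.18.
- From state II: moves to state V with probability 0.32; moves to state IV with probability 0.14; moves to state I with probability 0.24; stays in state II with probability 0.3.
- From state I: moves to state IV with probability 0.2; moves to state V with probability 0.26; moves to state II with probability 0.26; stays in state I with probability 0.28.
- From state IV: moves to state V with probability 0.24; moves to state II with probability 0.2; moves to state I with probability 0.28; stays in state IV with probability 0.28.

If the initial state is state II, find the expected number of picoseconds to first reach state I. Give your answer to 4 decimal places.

4.3966

Let t(s) be the expected number of picoseconds to first reach state I from state s, with t(state I) = 0. Conditioning on the first picosecond:
t(state V) = 1 + 0.32·t(state V) + 0.4·t(state II) + 0.1·t(state IV)
t(state II) = 1 + 0.32·t(state V) + 0.3·t(state II) + 0.14·t(state IV)
t(state IV) = 1 + 0.24·t(state V) + 0.2·t(state II) + 0.28·t(state IV)
Solving: t(state V) = 4.6695, t(state II) = 4.3966, t(state IV) = 4.1667.
Expected picoseconds from state II to state I: 4.3966.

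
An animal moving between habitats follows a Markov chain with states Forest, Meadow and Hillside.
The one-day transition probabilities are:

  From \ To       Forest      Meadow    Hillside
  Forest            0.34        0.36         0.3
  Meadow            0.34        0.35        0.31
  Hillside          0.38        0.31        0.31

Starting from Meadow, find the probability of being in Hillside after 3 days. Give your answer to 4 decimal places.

Propagate the distribution vector 3 days from Meadow.
After 0 days: (0.0000, 1.0000, 0.0000)
After 1 day: (0.3400, 0.3500, 0.3100)
After 2 days: (0.3524, 0.3410, 0.3066)
After 3 days: (0.3523, 0.3413, 0.3065)
P(in Hillside after 3 days) = 0.3065

0.3065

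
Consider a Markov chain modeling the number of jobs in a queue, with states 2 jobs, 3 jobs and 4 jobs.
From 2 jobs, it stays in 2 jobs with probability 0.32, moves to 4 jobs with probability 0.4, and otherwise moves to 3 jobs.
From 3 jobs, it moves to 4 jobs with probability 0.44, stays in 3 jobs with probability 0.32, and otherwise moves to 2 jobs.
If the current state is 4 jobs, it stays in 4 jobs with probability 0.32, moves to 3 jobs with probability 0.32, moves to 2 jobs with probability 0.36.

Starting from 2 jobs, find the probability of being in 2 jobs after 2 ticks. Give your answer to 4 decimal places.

0.3136

Sum over the intermediate state after 1 tick:
P = P(2 jobs→2 jobs)·P(2 jobs→2 jobs) + P(2 jobs→3 jobs)·P(3 jobs→2 jobs) + P(2 jobs→4 jobs)·P(4 jobs→2 jobs)
  = 0.32×0.32 + 0.28×0.24 + 0.4×0.36
  = 0.1024 + 0.0672 + 0.1440 = 0.3136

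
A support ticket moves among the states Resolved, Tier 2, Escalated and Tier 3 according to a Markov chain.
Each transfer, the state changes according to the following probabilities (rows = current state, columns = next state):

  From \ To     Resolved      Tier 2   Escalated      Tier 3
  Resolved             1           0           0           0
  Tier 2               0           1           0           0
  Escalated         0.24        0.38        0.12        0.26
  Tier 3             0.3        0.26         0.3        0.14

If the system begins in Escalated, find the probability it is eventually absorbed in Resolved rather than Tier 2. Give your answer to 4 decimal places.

0.4190

Let h(s) be the probability of absorption at Resolved starting from transient state s. Then h(Resolved) = 1 and h(Tier 2) = 0. By first-step analysis:
h(Escalated) = 0.24·1 + 0.38·0 + 0.12·h(Escalated) + 0.26·h(Tier 3)
h(Tier 3) = 0.3·1 + 0.26·0 + 0.3·h(Escalated) + 0.14·h(Tier 3)
Solving: h(Escalated) = 0.4190, h(Tier 3) = 0.4950.
Starting from Escalated, the probability is 0.4190.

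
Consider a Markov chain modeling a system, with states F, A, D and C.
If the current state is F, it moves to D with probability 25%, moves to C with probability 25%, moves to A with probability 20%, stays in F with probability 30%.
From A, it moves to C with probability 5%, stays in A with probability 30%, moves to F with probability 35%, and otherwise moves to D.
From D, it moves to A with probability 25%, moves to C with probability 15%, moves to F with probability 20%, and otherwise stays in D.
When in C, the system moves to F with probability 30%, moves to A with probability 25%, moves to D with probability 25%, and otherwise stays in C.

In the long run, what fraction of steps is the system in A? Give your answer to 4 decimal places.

Let the stationary distribution be π with π = πP and π_1 + π_2 + π_3 + π_4 = 1.
π_1 = 0.3·π_1 + 0.35·π_2 + 0.2·π_3 + 0.3·π_4
π_2 = 0.2·π_1 + 0.3·π_2 + 0.25·π_3 + 0.25·π_4
π_3 = 0.25·π_1 + 0.3·π_2 + 0.4·π_3 + 0.25·π_4
Solving with the normalization constraint gives π = (0.2815, 0.2483, 0.3087, 0.1614).
So the stationary probability of A is 0.2483.

0.2483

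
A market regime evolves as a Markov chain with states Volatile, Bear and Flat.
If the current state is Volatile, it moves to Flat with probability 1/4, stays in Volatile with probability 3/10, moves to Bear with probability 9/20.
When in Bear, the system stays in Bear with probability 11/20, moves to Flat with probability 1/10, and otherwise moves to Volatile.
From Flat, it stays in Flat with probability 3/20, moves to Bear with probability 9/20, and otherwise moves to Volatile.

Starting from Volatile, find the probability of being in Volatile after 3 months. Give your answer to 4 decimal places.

0.3405

Propagate the distribution vector 3 months from Volatile.
After 0 months: (1.0000, 0.0000, 0.0000)
After 1 month: (0.3000, 0.4500, 0.2500)
After 2 months: (0.3475, 0.4950, 0.1575)
After 3 months: (0.3405, 0.4995, 0.1600)
P(in Volatile after 3 months) = 0.3405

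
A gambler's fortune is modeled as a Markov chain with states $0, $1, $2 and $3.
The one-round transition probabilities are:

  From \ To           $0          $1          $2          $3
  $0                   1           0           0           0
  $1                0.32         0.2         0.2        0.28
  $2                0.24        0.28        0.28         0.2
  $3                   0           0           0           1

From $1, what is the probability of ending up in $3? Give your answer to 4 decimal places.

Let h(s) be the probability of absorption at $3 starting from transient state s. Then h($3) = 1 and h($0) = 0. By first-step analysis:
h($1) = 0.32·0 + 0.2·h($1) + 0.2·h($2) + 0.28·1
h($2) = 0.24·0 + 0.28·h($1) + 0.28·h($2) + 0.2·1
Solving: h($1) = 0.4646, h($2) = 0.4585.
Starting from $1, the probability is 0.4646.

0.4646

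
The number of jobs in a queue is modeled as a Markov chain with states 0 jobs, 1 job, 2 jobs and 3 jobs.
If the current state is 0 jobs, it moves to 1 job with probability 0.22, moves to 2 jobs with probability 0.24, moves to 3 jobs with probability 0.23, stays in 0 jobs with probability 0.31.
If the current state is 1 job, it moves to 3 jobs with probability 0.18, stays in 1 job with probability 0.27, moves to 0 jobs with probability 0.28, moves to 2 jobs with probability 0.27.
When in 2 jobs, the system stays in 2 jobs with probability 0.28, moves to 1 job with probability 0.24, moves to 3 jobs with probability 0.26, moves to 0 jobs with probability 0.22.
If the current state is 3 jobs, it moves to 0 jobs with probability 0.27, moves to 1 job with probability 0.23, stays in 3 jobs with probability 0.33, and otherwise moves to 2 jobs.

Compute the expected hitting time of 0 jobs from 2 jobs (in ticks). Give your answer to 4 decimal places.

4.0386

Let t(s) be the expected number of ticks to first reach 0 jobs from state s, with t(0 jobs) = 0. Conditioning on the first tick:
t(1 job) = 1 + 0.27·t(1 job) + 0.27·t(2 jobs) + 0.18·t(3 jobs)
t(2 jobs) = 1 + 0.24·t(1 job) + 0.28·t(2 jobs) + 0.26·t(3 jobs)
t(3 jobs) = 1 + 0.23·t(1 job) + 0.17·t(2 jobs) + 0.33·t(3 jobs)
Solving: t(1 job) = 3.8065, t(2 jobs) = 4.0386, t(3 jobs) = 3.8240.
Expected ticks from 2 jobs to 0 jobs: 4.0386.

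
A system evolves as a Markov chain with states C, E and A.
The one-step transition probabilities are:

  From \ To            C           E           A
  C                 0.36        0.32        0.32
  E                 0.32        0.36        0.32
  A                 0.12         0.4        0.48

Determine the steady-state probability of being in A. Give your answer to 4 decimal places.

0.3810

Let the stationary distribution be π with π = πP and π_1 + π_2 + π_3 = 1.
π_1 = 0.36·π_1 + 0.32·π_2 + 0.12·π_3
π_2 = 0.32·π_1 + 0.36·π_2 + 0.4·π_3
Solving with the normalization constraint gives π = (0.2540, 0.3651, 0.3810).
So the stationary probability of A is 0.3810.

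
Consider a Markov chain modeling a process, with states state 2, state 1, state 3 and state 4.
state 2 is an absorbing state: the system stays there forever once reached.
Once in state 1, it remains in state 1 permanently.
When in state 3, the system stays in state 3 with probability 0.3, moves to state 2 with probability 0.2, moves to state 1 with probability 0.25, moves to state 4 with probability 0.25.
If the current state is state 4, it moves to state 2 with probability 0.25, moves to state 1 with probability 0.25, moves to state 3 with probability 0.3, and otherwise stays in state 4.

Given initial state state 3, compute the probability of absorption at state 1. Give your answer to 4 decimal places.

Let h(s) be the probability of absorption at state 1 starting from transient state s. Then h(state 1) = 1 and h(state 2) = 0. By first-step analysis:
h(state 3) = 0.2·0 + 0.25·1 + 0.3·h(state 3) + 0.25·h(state 4)
h(state 4) = 0.25·0 + 0.25·1 + 0.3·h(state 3) + 0.2·h(state 4)
Solving: h(state 3) = 0.5412, h(state 4) = 0.5155.
Starting from state 3, the probability is 0.5412.

0.5412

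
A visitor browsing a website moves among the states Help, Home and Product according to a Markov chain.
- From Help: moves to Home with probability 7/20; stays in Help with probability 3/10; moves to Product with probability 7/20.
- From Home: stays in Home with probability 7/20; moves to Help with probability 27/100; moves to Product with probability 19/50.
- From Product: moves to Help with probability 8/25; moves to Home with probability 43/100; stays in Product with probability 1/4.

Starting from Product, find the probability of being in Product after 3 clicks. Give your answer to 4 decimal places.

0.3273

Propagate the distribution vector 3 clicks from Product.
After 0 clicks: (0.0000, 0.0000, 1.0000)
After 1 click: (0.3200, 0.4300, 0.2500)
After 2 clicks: (0.2921, 0.3700, 0.3379)
After 3 clicks: (0.2957, 0.3770, 0.3273)
P(in Product after 3 clicks) = 0.3273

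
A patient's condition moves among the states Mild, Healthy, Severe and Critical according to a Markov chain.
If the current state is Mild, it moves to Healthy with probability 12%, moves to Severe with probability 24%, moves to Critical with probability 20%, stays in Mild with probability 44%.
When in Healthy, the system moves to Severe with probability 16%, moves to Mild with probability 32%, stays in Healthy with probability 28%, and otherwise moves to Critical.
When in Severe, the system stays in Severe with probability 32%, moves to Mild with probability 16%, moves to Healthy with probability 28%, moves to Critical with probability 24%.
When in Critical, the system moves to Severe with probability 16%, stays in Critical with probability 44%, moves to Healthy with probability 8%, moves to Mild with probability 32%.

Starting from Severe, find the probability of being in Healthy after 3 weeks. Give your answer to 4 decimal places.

0.1776

Propagate the distribution vector 3 weeks from Severe.
After 0 weeks: (0.0000, 0.0000, 1.0000, 0.0000)
After 1 week: (0.1600, 0.2800, 0.3200, 0.2400)
After 2 weeks: (0.2880, 0.2064, 0.2240, 0.2816)
After 3 weeks: (0.3187, 0.1776, 0.2189, 0.2848)
P(in Healthy after 3 weeks) = 0.1776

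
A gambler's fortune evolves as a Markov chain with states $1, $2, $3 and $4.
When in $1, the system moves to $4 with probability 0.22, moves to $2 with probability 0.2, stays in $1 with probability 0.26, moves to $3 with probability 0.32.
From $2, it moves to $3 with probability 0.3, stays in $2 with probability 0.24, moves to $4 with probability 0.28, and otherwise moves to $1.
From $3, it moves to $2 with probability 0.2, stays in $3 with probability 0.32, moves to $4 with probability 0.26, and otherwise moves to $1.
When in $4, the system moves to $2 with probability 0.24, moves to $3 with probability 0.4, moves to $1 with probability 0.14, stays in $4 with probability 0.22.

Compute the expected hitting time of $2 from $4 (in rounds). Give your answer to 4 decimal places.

Let t(s) be the expected number of rounds to first reach $2 from state s, with t($2) = 0. Conditioning on the first round:
t($1) = 1 + 0.26·t($1) + 0.32·t($3) + 0.22·t($4)
t($3) = 1 + 0.22·t($1) + 0.32·t($3) + 0.26·t($4)
t($4) = 1 + 0.14·t($1) + 0.4·t($3) + 0.22·t($4)
Solving: t($1) = 4.7769, t($3) = 4.7692, t($4) = 4.5852.
Expected rounds from $4 to $2: 4.5852.

4.5852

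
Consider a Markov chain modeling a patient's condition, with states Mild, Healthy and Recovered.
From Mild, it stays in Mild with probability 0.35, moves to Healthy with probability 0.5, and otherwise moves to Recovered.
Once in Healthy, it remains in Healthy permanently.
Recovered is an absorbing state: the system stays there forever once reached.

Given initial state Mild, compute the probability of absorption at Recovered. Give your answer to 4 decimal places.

0.2308

Let h(s) be the probability of absorption at Recovered starting from transient state s. Then h(Recovered) = 1 and h(Healthy) = 0. By first-step analysis:
h(Mild) = 0.35·h(Mild) + 0.5·0 + 0.15·1
Solving: h(Mild) = 0.2308.
Starting from Mild, the probability is 0.2308.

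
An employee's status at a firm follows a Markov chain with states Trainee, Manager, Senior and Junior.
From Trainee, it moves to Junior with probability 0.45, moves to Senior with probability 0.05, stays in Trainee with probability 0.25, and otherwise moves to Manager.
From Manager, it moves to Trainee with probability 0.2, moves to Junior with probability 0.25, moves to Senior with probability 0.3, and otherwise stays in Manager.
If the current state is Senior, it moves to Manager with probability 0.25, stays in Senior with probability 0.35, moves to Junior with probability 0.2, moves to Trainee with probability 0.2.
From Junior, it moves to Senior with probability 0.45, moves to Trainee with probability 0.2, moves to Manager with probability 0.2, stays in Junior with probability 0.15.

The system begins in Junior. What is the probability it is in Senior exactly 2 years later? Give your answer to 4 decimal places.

0.2950

Propagate the distribution vector 2 years from Junior.
After 0 years: (0.0000, 0.0000, 0.0000, 1.0000)
After 1 year: (0.2000, 0.2000, 0.4500, 0.1500)
After 2 years: (0.2100, 0.2425, 0.2950, 0.2525)
P(in Senior after 2 years) = 0.2950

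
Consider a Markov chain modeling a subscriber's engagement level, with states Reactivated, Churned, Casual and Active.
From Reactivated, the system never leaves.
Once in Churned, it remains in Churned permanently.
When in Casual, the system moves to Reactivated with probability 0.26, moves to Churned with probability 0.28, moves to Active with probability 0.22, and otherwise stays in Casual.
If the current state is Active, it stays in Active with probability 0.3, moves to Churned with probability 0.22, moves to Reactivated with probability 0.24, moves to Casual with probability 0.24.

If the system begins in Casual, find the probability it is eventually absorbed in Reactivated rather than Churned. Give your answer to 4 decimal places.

0.4900

Let h(s) be the probability of absorption at Reactivated starting from transient state s. Then h(Reactivated) = 1 and h(Churned) = 0. By first-step analysis:
h(Casual) = 0.26·1 + 0.28·0 + 0.24·h(Casual) + 0.22·h(Active)
h(Active) = 0.24·1 + 0.22·0 + 0.24·h(Casual) + 0.3·h(Active)
Solving: h(Casual) = 0.4900, h(Active) = 0.5109.
Starting from Casual, the probability is 0.4900.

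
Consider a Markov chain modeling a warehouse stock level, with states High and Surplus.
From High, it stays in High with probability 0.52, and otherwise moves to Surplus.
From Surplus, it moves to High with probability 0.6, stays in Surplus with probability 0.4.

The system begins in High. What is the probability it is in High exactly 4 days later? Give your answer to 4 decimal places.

0.5556

Propagate the distribution vector 4 days from High.
After 0 days: (1.0000, 0.0000)
After 1 day: (0.5200, 0.4800)
After 2 days: (0.5584, 0.4416)
After 3 days: (0.5553, 0.4447)
After 4 days: (0.5556, 0.4444)
P(in High after 4 days) = 0.5556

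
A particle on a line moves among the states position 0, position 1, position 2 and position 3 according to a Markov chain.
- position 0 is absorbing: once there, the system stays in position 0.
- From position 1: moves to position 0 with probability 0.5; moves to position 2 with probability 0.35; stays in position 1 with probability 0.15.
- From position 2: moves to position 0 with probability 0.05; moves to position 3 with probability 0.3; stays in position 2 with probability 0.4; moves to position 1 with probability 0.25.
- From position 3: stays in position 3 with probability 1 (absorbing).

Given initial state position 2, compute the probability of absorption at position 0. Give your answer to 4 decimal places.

0.3964

Let h(s) be the probability of absorption at position 0 starting from transient state s. Then h(position 0) = 1 and h(position 3) = 0. By first-step analysis:
h(position 1) = 0.5·1 + 0.15·h(position 1) + 0.35·h(position 2)
h(position 2) = 0.05·1 + 0.25·h(position 1) + 0.4·h(position 2) + 0.3·0
Solving: h(position 1) = 0.7515, h(position 2) = 0.3964.
Starting from position 2, the probability is 0.3964.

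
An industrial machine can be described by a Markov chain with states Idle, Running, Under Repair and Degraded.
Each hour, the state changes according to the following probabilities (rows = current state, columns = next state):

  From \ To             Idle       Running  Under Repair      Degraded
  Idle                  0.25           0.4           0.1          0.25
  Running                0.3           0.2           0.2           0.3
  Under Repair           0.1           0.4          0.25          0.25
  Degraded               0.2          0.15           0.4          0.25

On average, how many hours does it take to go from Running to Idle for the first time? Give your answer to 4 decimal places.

4.5640

Let t(s) be the expected number of hours to first reach Idle from state s, with t(Idle) = 0. Conditioning on the first hour:
t(Running) = 1 + 0.2·t(Running) + 0.2·t(Under Repair) + 0.3·t(Degraded)
t(Under Repair) = 1 + 0.4·t(Running) + 0.25·t(Under Repair) + 0.25·t(Degraded)
t(Degraded) = 1 + 0.15·t(Running) + 0.4·t(Under Repair) + 0.25·t(Degraded)
Solving: t(Running) = 4.5640, t(Under Repair) = 5.4926, t(Degraded) = 5.1755.
Expected hours from Running to Idle: 4.5640.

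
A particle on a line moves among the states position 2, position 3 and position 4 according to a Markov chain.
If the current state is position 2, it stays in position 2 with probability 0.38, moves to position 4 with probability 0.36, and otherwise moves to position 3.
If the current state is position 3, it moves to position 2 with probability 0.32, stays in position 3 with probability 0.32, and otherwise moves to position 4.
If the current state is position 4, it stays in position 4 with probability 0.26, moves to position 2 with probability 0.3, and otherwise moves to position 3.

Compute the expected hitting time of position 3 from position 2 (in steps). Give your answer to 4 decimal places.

Let t(s) be the expected number of steps to first reach position 3 from state s, with t(position 3) = 0. Conditioning on the first step:
t(position 2) = 1 + 0.38·t(position 2) + 0.36·t(position 4)
t(position 4) = 1 + 0.3·t(position 2) + 0.26·t(position 4)
Solving: t(position 2) = 3.1357, t(position 4) = 2.6226.
Expected steps from position 2 to position 3: 3.1357.

3.1357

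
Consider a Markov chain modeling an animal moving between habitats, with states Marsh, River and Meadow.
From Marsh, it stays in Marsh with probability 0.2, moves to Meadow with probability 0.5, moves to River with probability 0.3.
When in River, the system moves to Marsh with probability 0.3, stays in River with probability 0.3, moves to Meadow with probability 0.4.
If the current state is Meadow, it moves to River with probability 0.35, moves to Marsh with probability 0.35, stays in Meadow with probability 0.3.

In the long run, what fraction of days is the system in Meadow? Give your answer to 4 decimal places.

Let the stationary distribution be π with π = πP and π_1 + π_2 + π_3 = 1.
π_1 = 0.2·π_1 + 0.3·π_2 + 0.35·π_3
π_2 = 0.3·π_1 + 0.3·π_2 + 0.35·π_3
Solving with the normalization constraint gives π = (0.2905, 0.3195, 0.3900).
So the stationary probability of Meadow is 0.3900.

0.3900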